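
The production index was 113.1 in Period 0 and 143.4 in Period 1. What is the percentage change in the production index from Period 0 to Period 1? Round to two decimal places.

26.79%

Change = (143.4 − 113.1) / 113.1 × 100
       = 30.3 / 113.1 × 100 = 26.7905%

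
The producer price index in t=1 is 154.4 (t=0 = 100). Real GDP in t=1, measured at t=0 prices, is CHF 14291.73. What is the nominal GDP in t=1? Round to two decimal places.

22066.43

Nominal = Real × (Index/100) = 14291.73 × (154.4/100)
        = 14291.73 × 1.544 = 22066.4311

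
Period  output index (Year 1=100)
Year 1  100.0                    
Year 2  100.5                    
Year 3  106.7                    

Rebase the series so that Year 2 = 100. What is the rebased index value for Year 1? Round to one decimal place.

Rebased(Year 1) = 100.0 / 100.5 × 100 = 99.5025

99.5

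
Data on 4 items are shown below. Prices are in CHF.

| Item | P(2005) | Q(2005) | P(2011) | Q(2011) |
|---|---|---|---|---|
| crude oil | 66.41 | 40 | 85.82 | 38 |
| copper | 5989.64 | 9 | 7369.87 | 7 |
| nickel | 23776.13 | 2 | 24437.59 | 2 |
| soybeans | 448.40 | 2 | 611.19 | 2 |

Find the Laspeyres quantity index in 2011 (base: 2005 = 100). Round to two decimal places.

Laspeyres quantity index uses base-period prices as weights.
ΣP(2005)·Q(2011) = 66.41×38 + 5989.64×7 + 23776.13×2 + 448.40×2 = 2523.58 + 41927.48 + 47552.26 + 896.8 = 92900.12
ΣP(2005)·Q(2005) = 66.41×40 + 5989.64×9 + 23776.13×2 + 448.40×2 = 2656.4 + 53906.76 + 47552.26 + 896.8 = 105012.22
Index = 92900.12 / 105012.22 × 100 = 88.4660

88.47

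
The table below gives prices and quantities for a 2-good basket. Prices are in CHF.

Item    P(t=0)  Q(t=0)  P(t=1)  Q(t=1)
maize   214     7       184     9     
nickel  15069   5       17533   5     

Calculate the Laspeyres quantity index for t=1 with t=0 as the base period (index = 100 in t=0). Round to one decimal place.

Laspeyres quantity index uses base-period prices as weights.
ΣP(t=0)·Q(t=1) = 214×9 + 15069×5 = 1926 + 75345 = 77271
ΣP(t=0)·Q(t=0) = 214×7 + 15069×5 = 1498 + 75345 = 76843
Index = 77271 / 76843 × 100 = 100.5570

100.6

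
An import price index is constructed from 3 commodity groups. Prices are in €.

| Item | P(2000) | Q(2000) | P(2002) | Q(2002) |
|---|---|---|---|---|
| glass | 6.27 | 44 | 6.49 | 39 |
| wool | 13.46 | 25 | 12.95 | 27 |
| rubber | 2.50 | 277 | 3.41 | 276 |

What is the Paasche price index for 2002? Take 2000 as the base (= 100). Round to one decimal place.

119.0

Paasche price index uses current-period quantities as weights.
ΣP(2002)·Q(2002) = 6.49×39 + 12.95×27 + 3.41×276 = 253.11 + 349.65 + 941.16 = 1543.92
ΣP(2000)·Q(2002) = 6.27×39 + 13.46×27 + 2.50×276 = 244.53 + 363.42 + 690 = 1297.95
Index = 1543.92 / 1297.95 × 100 = 118.9507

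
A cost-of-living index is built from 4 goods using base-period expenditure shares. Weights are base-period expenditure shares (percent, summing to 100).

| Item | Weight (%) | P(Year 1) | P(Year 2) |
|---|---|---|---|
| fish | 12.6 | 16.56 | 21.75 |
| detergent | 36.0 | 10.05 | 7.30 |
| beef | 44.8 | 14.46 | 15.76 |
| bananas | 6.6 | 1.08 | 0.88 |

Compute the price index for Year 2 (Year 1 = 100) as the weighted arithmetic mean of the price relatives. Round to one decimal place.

96.9

fish: 12.6 × (21.75/16.56) = 12.6 × 1.313406 = 16.5489
detergent: 36.0 × (7.30/10.05) = 36.0 × 0.726368 = 26.1493
beef: 44.8 × (15.76/14.46) = 44.8 × 1.089903 = 48.8277
bananas: 6.6 × (0.88/1.08) = 6.6 × 0.814815 = 5.3778
Index = Σ wᵢ·(p₁ᵢ/p₀ᵢ) = 16.5489 + 26.1493 + 48.8277 + 5.3778 = 96.9036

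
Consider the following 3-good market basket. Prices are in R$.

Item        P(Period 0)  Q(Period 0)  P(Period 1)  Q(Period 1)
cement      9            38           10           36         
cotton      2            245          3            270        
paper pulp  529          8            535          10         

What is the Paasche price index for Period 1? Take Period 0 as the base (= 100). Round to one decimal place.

105.9

Paasche price index uses current-period quantities as weights.
ΣP(Period 1)·Q(Period 1) = 10×36 + 3×270 + 535×10 = 360 + 810 + 5350 = 6520
ΣP(Period 0)·Q(Period 1) = 9×36 + 2×270 + 529×10 = 324 + 540 + 5290 = 6154
Index = 6520 / 6154 × 100 = 105.9474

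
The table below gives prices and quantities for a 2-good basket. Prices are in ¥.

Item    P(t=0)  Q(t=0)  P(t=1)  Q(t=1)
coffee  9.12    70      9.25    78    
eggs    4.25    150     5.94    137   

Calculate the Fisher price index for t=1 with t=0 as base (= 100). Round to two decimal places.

119.63

Laspeyres component (base-period weights):
ΣP(t=1)Q(t=0) = 9.25×70 + 5.94×150 = 647.5 + 891 = 1538.5
ΣP(t=0)Q(t=0) = 9.12×70 + 4.25×150 = 638.4 + 637.5 = 1275.9
L = 1538.5 / 1275.9 × 100 = 120.5816
Paasche component (current-period weights):
ΣP(t=1)Q(t=1) = 9.25×78 + 5.94×137 = 721.5 + 813.78 = 1535.28
ΣP(t=0)Q(t=1) = 9.12×78 + 4.25×137 = 711.36 + 582.25 = 1293.61
P = 1535.28 / 1293.61 × 100 = 118.6818
Fisher = √(L × P) = √(120.5816 × 118.6818) = 119.6279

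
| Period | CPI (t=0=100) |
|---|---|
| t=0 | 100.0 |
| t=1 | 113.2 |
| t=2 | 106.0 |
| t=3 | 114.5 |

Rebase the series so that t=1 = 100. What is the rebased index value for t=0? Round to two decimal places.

88.34

Rebased(t=0) = 100.0 / 113.2 × 100 = 88.3392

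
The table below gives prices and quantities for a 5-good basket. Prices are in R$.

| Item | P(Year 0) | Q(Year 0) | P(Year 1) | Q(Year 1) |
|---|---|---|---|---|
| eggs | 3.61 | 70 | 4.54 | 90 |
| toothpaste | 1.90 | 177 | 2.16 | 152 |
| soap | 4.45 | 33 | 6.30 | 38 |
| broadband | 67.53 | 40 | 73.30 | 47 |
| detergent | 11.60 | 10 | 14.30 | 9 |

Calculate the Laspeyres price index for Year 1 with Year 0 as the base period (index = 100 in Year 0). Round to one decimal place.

Laspeyres price index uses base-period quantities as weights.
ΣP(Year 1)·Q(Year 0) = 4.54×70 + 2.16×177 + 6.30×33 + 73.30×40 + 14.30×10 = 317.8 + 382.32 + 207.9 + 2932 + 143 = 3983.02
ΣP(Year 0)·Q(Year 0) = 3.61×70 + 1.90×177 + 4.45×33 + 67.53×40 + 11.60×10 = 252.7 + 336.3 + 146.85 + 2701.2 + 116 = 3553.05
Index = 3983.02 / 3553.05 × 100 = 112.1014

112.1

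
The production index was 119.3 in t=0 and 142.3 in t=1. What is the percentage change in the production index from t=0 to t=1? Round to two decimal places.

19.28%

Change = (142.3 − 119.3) / 119.3 × 100
       = 23.0 / 119.3 × 100 = 19.2791%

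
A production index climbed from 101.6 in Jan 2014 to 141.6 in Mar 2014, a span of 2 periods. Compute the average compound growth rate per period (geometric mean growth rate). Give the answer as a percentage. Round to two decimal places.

Growth factor = (141.6/101.6)^(1/2) = (1.393701)^(1/2) = 1.180551
Growth rate = 1.180551 − 1 = 0.180551 = 18.0551%

18.06%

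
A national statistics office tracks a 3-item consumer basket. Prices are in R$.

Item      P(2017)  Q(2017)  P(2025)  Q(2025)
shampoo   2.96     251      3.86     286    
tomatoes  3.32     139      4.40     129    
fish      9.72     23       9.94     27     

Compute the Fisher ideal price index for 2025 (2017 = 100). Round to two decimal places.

Laspeyres component (base-period weights):
ΣP(2025)Q(2017) = 3.86×251 + 4.40×139 + 9.94×23 = 968.86 + 611.6 + 228.62 = 1809.08
ΣP(2017)Q(2017) = 2.96×251 + 3.32×139 + 9.72×23 = 742.96 + 461.48 + 223.56 = 1428
L = 1809.08 / 1428 × 100 = 126.6863
Paasche component (current-period weights):
ΣP(2025)Q(2025) = 3.86×286 + 4.40×129 + 9.94×27 = 1103.96 + 567.6 + 268.38 = 1939.94
ΣP(2017)Q(2025) = 2.96×286 + 3.32×129 + 9.72×27 = 846.56 + 428.28 + 262.44 = 1537.28
P = 1939.94 / 1537.28 × 100 = 126.1930
Fisher = √(L × P) = √(126.6863 × 126.1930) = 126.4394

126.44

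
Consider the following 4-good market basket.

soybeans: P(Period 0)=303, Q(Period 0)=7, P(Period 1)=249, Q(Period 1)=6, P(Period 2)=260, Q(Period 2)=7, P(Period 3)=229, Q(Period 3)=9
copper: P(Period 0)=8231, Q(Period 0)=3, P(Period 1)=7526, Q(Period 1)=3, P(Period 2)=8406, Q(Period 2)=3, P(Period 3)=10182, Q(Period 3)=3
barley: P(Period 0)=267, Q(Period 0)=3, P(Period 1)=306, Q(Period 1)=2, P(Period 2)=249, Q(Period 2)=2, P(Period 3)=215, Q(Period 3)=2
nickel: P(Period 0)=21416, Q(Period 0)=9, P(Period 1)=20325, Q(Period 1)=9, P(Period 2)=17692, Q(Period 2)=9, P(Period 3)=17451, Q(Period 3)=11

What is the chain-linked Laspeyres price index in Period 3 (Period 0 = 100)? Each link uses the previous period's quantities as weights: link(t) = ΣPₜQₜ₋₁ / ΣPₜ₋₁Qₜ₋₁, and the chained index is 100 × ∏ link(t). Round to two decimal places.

Link Period 0→Period 1:
ΣP(Period 1)Q(Period 0) = 249×7 + 7526×3 + 306×3 + 20325×9 = 1743 + 22578 + 918 + 182925 = 208164
ΣP(Period 0)Q(Period 0) = 303×7 + 8231×3 + 267×3 + 21416×9 = 2121 + 24693 + 801 + 192744 = 220359
link = 208164/220359 = 0.944658
Link Period 1→Period 2:
ΣP(Period 2)Q(Period 1) = 260×6 + 8406×3 + 249×2 + 17692×9 = 1560 + 25218 + 498 + 159228 = 186504
ΣP(Period 1)Q(Period 1) = 249×6 + 7526×3 + 306×2 + 20325×9 = 1494 + 22578 + 612 + 182925 = 207609
link = 186504/207609 = 0.898343
Link Period 2→Period 3:
ΣP(Period 3)Q(Period 2) = 229×7 + 10182×3 + 215×2 + 17451×9 = 1603 + 30546 + 430 + 157059 = 189638
ΣP(Period 2)Q(Period 2) = 260×7 + 8406×3 + 249×2 + 17692×9 = 1820 + 25218 + 498 + 159228 = 186764
link = 189638/186764 = 1.015388
Chained index = 100 × 0.944658 × 0.898343 × 1.015388 = 86.1686

86.17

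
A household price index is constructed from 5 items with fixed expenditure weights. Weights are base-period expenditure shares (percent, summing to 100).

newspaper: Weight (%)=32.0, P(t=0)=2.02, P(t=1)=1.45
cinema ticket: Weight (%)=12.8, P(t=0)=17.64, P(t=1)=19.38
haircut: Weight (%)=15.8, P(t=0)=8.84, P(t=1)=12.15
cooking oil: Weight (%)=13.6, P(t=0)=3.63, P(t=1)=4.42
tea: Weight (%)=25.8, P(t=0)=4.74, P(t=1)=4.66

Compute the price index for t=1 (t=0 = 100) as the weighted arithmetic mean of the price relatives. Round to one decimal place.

100.7

newspaper: 32.0 × (1.45/2.02) = 32.0 × 0.717822 = 22.9703
cinema ticket: 12.8 × (19.38/17.64) = 12.8 × 1.098639 = 14.0626
haircut: 15.8 × (12.15/8.84) = 15.8 × 1.374434 = 21.7161
cooking oil: 13.6 × (4.42/3.63) = 13.6 × 1.217631 = 16.5598
tea: 25.8 × (4.66/4.74) = 25.8 × 0.983122 = 25.3646
Index = Σ wᵢ·(p₁ᵢ/p₀ᵢ) = 22.9703 + 14.0626 + 21.7161 + 16.5598 + 25.3646 = 100.6733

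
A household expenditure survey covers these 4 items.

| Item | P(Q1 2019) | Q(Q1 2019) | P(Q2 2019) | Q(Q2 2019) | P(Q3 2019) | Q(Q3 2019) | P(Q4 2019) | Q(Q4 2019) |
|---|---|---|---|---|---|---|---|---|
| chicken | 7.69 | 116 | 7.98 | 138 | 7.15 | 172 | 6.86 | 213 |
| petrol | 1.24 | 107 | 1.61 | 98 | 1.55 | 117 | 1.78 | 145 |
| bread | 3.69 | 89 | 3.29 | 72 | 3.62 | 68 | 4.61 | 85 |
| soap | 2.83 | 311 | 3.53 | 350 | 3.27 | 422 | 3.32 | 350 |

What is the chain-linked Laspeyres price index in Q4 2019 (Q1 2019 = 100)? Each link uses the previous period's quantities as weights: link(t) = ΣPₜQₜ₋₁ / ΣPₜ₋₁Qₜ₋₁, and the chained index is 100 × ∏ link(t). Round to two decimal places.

Link Q1 2019→Q2 2019:
ΣP(Q2 2019)Q(Q1 2019) = 7.98×116 + 1.61×107 + 3.29×89 + 3.53×311 = 925.68 + 172.27 + 292.81 + 1097.83 = 2488.59
ΣP(Q1 2019)Q(Q1 2019) = 7.69×116 + 1.24×107 + 3.69×89 + 2.83×311 = 892.04 + 132.68 + 328.41 + 880.13 = 2233.26
link = 2488.59/2233.26 = 1.114331
Link Q2 2019→Q3 2019:
ΣP(Q3 2019)Q(Q2 2019) = 7.15×138 + 1.55×98 + 3.62×72 + 3.27×350 = 986.7 + 151.9 + 260.64 + 1144.5 = 2543.74
ΣP(Q2 2019)Q(Q2 2019) = 7.98×138 + 1.61×98 + 3.29×72 + 3.53×350 = 1101.24 + 157.78 + 236.88 + 1235.5 = 2731.4
link = 2543.74/2731.4 = 0.931295
Link Q3 2019→Q4 2019:
ΣP(Q4 2019)Q(Q3 2019) = 6.86×172 + 1.78×117 + 4.61×68 + 3.32×422 = 1179.92 + 208.26 + 313.48 + 1401.04 = 3102.7
ΣP(Q3 2019)Q(Q3 2019) = 7.15×172 + 1.55×117 + 3.62×68 + 3.27×422 = 1229.8 + 181.35 + 246.16 + 1379.94 = 3037.25
link = 3102.7/3037.25 = 1.021549
Chained index = 100 × 1.114331 × 0.931295 × 1.021549 = 106.0134

106.01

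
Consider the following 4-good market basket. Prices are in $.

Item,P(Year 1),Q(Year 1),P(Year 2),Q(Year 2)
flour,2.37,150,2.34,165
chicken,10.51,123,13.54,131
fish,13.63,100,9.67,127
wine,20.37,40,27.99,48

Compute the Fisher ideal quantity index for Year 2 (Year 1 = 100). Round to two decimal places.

Laspeyres component (base-period weights):
ΣP(Year 1)Q(Year 2) = 2.37×165 + 10.51×131 + 13.63×127 + 20.37×48 = 391.05 + 1376.81 + 1731.01 + 977.76 = 4476.63
ΣP(Year 1)Q(Year 1) = 2.37×150 + 10.51×123 + 13.63×100 + 20.37×40 = 355.5 + 1292.73 + 1363 + 814.8 = 3826.03
L = 4476.63 / 3826.03 × 100 = 117.0046
Paasche component (current-period weights):
ΣP(Year 2)Q(Year 2) = 2.34×165 + 13.54×131 + 9.67×127 + 27.99×48 = 386.1 + 1773.74 + 1228.09 + 1343.52 = 4731.45
ΣP(Year 2)Q(Year 1) = 2.34×150 + 13.54×123 + 9.67×100 + 27.99×40 = 351 + 1665.42 + 967 + 1119.6 = 4103.02
P = 4731.45 / 4103.02 × 100 = 115.3163
Fisher = √(L × P) = √(117.0046 × 115.3163) = 116.1574

116.16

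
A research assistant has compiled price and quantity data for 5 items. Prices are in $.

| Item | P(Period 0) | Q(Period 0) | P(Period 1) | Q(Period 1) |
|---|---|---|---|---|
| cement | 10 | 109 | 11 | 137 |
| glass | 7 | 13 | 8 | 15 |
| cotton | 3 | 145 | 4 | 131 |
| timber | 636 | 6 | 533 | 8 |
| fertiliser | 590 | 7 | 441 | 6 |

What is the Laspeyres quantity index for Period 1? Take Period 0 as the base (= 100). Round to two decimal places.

Laspeyres quantity index uses base-period prices as weights.
ΣP(Period 0)·Q(Period 1) = 10×137 + 7×15 + 3×131 + 636×8 + 590×6 = 1370 + 105 + 393 + 5088 + 3540 = 10496
ΣP(Period 0)·Q(Period 0) = 10×109 + 7×13 + 3×145 + 636×6 + 590×7 = 1090 + 91 + 435 + 3816 + 4130 = 9562
Index = 10496 / 9562 × 100 = 109.7678

109.77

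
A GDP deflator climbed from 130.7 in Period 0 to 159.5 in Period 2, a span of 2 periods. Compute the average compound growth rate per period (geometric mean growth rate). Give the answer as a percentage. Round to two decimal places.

Growth factor = (159.5/130.7)^(1/2) = (1.220352)^(1/2) = 1.104695
Growth rate = 1.104695 − 1 = 0.104695 = 10.4695%

10.47%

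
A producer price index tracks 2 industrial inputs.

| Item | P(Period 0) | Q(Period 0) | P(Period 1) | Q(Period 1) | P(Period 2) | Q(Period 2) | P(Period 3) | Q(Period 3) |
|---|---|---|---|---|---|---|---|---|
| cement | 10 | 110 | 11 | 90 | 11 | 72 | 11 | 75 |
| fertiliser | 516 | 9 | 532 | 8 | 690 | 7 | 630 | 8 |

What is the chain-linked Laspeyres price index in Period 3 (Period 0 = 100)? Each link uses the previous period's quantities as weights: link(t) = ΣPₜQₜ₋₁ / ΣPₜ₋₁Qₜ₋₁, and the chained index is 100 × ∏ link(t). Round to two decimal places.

Link Period 0→Period 1:
ΣP(Period 1)Q(Period 0) = 11×110 + 532×9 = 1210 + 4788 = 5998
ΣP(Period 0)Q(Period 0) = 10×110 + 516×9 = 1100 + 4644 = 5744
link = 5998/5744 = 1.044220
Link Period 1→Period 2:
ΣP(Period 2)Q(Period 1) = 11×90 + 690×8 = 990 + 5520 = 6510
ΣP(Period 1)Q(Period 1) = 11×90 + 532×8 = 990 + 4256 = 5246
link = 6510/5246 = 1.240945
Link Period 2→Period 3:
ΣP(Period 3)Q(Period 2) = 11×72 + 630×7 = 792 + 4410 = 5202
ΣP(Period 2)Q(Period 2) = 11×72 + 690×7 = 792 + 4830 = 5622
link = 5202/5622 = 0.925293
Chained index = 100 × 1.044220 × 1.240945 × 0.925293 = 119.9014

119.90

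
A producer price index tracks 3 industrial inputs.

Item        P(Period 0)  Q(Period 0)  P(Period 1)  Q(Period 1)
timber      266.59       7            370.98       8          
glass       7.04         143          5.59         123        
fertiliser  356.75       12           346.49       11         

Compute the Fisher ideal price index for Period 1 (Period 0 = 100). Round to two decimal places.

Laspeyres component (base-period weights):
ΣP(Period 1)Q(Period 0) = 370.98×7 + 5.59×143 + 346.49×12 = 2596.86 + 799.37 + 4157.88 = 7554.11
ΣP(Period 0)Q(Period 0) = 266.59×7 + 7.04×143 + 356.75×12 = 1866.13 + 1006.72 + 4281 = 7153.85
L = 7554.11 / 7153.85 × 100 = 105.5950
Paasche component (current-period weights):
ΣP(Period 1)Q(Period 1) = 370.98×8 + 5.59×123 + 346.49×11 = 2967.84 + 687.57 + 3811.39 = 7466.8
ΣP(Period 0)Q(Period 1) = 266.59×8 + 7.04×123 + 356.75×11 = 2132.72 + 865.92 + 3924.25 = 6922.89
P = 7466.8 / 6922.89 × 100 = 107.8567
Fisher = √(L × P) = √(105.5950 × 107.8567) = 106.7199

106.72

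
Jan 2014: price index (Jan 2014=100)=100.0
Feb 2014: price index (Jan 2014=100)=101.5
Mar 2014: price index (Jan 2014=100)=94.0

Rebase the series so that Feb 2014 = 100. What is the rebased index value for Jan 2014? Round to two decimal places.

98.52

Rebased(Jan 2014) = 100.0 / 101.5 × 100 = 98.5222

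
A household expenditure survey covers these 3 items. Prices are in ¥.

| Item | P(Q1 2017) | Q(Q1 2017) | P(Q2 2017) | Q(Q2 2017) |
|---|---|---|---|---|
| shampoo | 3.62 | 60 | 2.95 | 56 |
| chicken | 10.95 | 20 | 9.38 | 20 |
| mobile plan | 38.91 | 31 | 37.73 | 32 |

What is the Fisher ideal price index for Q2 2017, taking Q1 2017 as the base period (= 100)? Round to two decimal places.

93.51

Laspeyres component (base-period weights):
ΣP(Q2 2017)Q(Q1 2017) = 2.95×60 + 9.38×20 + 37.73×31 = 177 + 187.6 + 1169.63 = 1534.23
ΣP(Q1 2017)Q(Q1 2017) = 3.62×60 + 10.95×20 + 38.91×31 = 217.2 + 219 + 1206.21 = 1642.41
L = 1534.23 / 1642.41 × 100 = 93.4133
Paasche component (current-period weights):
ΣP(Q2 2017)Q(Q2 2017) = 2.95×56 + 9.38×20 + 37.73×32 = 165.2 + 187.6 + 1207.36 = 1560.16
ΣP(Q1 2017)Q(Q2 2017) = 3.62×56 + 10.95×20 + 38.91×32 = 202.72 + 219 + 1245.12 = 1666.84
P = 1560.16 / 1666.84 × 100 = 93.5999
Fisher = √(L × P) = √(93.4133 × 93.5999) = 93.5066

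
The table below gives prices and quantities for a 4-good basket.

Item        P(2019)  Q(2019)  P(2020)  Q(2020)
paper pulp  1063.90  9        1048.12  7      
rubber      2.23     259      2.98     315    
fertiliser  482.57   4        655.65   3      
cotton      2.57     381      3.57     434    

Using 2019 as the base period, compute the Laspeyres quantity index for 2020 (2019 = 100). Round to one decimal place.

82.0

Laspeyres quantity index uses base-period prices as weights.
ΣP(2019)·Q(2020) = 1063.90×7 + 2.23×315 + 482.57×3 + 2.57×434 = 7447.3 + 702.45 + 1447.71 + 1115.38 = 10712.84
ΣP(2019)·Q(2019) = 1063.90×9 + 2.23×259 + 482.57×4 + 2.57×381 = 9575.1 + 577.57 + 1930.28 + 979.17 = 13062.12
Index = 10712.84 / 13062.12 × 100 = 82.0146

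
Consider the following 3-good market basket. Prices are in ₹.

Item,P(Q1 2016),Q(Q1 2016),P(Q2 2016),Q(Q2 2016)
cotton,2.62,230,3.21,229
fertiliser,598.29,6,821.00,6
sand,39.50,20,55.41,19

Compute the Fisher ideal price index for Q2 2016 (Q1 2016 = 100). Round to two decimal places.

135.92

Laspeyres component (base-period weights):
ΣP(Q2 2016)Q(Q1 2016) = 3.21×230 + 821.00×6 + 55.41×20 = 738.3 + 4926 + 1108.2 = 6772.5
ΣP(Q1 2016)Q(Q1 2016) = 2.62×230 + 598.29×6 + 39.50×20 = 602.6 + 3589.74 + 790 = 4982.34
L = 6772.5 / 4982.34 × 100 = 135.9301
Paasche component (current-period weights):
ΣP(Q2 2016)Q(Q2 2016) = 3.21×229 + 821.00×6 + 55.41×19 = 735.09 + 4926 + 1052.79 = 6713.88
ΣP(Q1 2016)Q(Q2 2016) = 2.62×229 + 598.29×6 + 39.50×19 = 599.98 + 3589.74 + 750.5 = 4940.22
P = 6713.88 / 4940.22 × 100 = 135.9024
Fisher = √(L × P) = √(135.9301 × 135.9024) = 135.9163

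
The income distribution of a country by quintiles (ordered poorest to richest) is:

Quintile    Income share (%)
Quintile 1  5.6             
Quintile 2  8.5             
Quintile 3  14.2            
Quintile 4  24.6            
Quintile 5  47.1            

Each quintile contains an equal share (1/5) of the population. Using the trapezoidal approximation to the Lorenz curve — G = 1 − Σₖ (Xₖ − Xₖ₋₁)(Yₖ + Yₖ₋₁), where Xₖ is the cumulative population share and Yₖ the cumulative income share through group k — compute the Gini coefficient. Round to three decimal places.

Cumulative income shares Yₖ: 0.0560, 0.1410, 0.2830, 0.5290, 1.0000
Σ (Xₖ−Xₖ₋₁)(Yₖ+Yₖ₋₁) = (1/5)(0.0560+0.0000) + (1/5)(0.1410+0.0560) + (1/5)(0.2830+0.1410) + (1/5)(0.5290+0.2830) + (1/5)(1.0000+0.5290)
  = 0.0112 + 0.0394 + 0.0848 + 0.1624 + 0.3058 = 0.6036
G = 1 − 0.6036 = 0.3964

0.396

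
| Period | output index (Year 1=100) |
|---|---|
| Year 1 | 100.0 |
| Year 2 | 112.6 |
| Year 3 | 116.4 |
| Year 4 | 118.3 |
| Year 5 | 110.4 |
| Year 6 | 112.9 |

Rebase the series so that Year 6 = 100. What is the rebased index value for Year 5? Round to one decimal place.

97.8

Rebased(Year 5) = 110.4 / 112.9 × 100 = 97.7857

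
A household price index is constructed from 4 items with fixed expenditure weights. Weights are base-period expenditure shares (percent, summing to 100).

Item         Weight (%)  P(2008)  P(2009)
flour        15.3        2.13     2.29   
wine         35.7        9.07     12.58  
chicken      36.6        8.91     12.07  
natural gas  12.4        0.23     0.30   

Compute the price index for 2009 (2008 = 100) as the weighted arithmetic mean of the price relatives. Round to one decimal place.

flour: 15.3 × (2.29/2.13) = 15.3 × 1.075117 = 16.4493
wine: 35.7 × (12.58/9.07) = 35.7 × 1.386990 = 49.5155
chicken: 36.6 × (12.07/8.91) = 36.6 × 1.354658 = 49.5805
natural gas: 12.4 × (0.30/0.23) = 12.4 × 1.304348 = 16.1739
Index = Σ wᵢ·(p₁ᵢ/p₀ᵢ) = 16.4493 + 49.5155 + 49.5805 + 16.1739 = 131.7192

131.7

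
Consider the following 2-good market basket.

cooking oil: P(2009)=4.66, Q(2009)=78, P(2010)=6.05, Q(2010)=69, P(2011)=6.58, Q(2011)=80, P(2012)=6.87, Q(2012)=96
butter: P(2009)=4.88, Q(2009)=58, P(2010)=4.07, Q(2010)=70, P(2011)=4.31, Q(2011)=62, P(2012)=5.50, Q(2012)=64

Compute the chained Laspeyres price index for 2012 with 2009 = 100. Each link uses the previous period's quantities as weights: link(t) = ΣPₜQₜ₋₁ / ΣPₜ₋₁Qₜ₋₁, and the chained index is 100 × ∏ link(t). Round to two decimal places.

132.22

Link 2009→2010:
ΣP(2010)Q(2009) = 6.05×78 + 4.07×58 = 471.9 + 236.06 = 707.96
ΣP(2009)Q(2009) = 4.66×78 + 4.88×58 = 363.48 + 283.04 = 646.52
link = 707.96/646.52 = 1.095032
Link 2010→2011:
ΣP(2011)Q(2010) = 6.58×69 + 4.31×70 = 454.02 + 301.7 = 755.72
ΣP(2010)Q(2010) = 6.05×69 + 4.07×70 = 417.45 + 284.9 = 702.35
link = 755.72/702.35 = 1.075988
Link 2011→2012:
ΣP(2012)Q(2011) = 6.87×80 + 5.50×62 = 549.6 + 341 = 890.6
ΣP(2011)Q(2011) = 6.58×80 + 4.31×62 = 526.4 + 267.22 = 793.62
link = 890.6/793.62 = 1.122200
Chained index = 100 × 1.095032 × 1.075988 × 1.122200 = 132.2221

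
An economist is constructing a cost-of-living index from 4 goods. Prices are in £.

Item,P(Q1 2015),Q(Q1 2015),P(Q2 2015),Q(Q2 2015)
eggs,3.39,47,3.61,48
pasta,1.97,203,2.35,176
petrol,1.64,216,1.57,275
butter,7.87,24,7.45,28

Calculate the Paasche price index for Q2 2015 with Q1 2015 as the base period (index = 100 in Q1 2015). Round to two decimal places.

Paasche price index uses current-period quantities as weights.
ΣP(Q2 2015)·Q(Q2 2015) = 3.61×48 + 2.35×176 + 1.57×275 + 7.45×28 = 173.28 + 413.6 + 431.75 + 208.6 = 1227.23
ΣP(Q1 2015)·Q(Q2 2015) = 3.39×48 + 1.97×176 + 1.64×275 + 7.87×28 = 162.72 + 346.72 + 451 + 220.36 = 1180.8
Index = 1227.23 / 1180.8 × 100 = 103.9321

103.93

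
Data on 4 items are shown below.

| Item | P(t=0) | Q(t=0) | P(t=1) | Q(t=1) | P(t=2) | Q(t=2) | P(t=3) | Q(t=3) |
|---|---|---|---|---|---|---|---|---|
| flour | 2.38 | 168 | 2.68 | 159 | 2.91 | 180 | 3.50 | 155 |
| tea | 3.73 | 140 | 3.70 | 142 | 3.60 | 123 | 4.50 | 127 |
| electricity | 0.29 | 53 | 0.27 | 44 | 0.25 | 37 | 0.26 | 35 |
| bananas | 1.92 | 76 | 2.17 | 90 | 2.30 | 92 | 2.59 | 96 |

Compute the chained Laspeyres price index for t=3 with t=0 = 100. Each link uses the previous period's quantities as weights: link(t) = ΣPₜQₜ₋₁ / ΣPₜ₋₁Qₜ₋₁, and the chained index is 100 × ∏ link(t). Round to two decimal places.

131.34

Link t=0→t=1:
ΣP(t=1)Q(t=0) = 2.68×168 + 3.70×140 + 0.27×53 + 2.17×76 = 450.24 + 518 + 14.31 + 164.92 = 1147.47
ΣP(t=0)Q(t=0) = 2.38×168 + 3.73×140 + 0.29×53 + 1.92×76 = 399.84 + 522.2 + 15.37 + 145.92 = 1083.33
link = 1147.47/1083.33 = 1.059206
Link t=1→t=2:
ΣP(t=2)Q(t=1) = 2.91×159 + 3.60×142 + 0.25×44 + 2.30×90 = 462.69 + 511.2 + 11 + 207 = 1191.89
ΣP(t=1)Q(t=1) = 2.68×159 + 3.70×142 + 0.27×44 + 2.17×90 = 426.12 + 525.4 + 11.88 + 195.3 = 1158.7
link = 1191.89/1158.7 = 1.028644
Link t=2→t=3:
ΣP(t=3)Q(t=2) = 3.50×180 + 4.50×123 + 0.26×37 + 2.59×92 = 630 + 553.5 + 9.62 + 238.28 = 1431.4
ΣP(t=2)Q(t=2) = 2.91×180 + 3.60×123 + 0.25×37 + 2.30×92 = 523.8 + 442.8 + 9.25 + 211.6 = 1187.45
link = 1431.4/1187.45 = 1.205440
Chained index = 100 × 1.059206 × 1.028644 × 1.205440 = 131.3383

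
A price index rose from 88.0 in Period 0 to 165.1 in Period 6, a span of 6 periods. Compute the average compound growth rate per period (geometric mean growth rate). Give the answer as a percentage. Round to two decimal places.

Growth factor = (165.1/88.0)^(1/6) = (1.876136)^(1/6) = 1.110565
Growth rate = 1.110565 − 1 = 0.110565 = 11.0565%

11.06%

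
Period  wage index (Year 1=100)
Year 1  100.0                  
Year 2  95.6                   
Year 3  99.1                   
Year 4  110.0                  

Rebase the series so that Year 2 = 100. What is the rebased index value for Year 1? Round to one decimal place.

104.6

Rebased(Year 1) = 100.0 / 95.6 × 100 = 104.6025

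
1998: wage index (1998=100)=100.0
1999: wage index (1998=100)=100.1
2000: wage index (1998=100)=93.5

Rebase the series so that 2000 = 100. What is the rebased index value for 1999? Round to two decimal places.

107.06

Rebased(1999) = 100.1 / 93.5 × 100 = 107.0588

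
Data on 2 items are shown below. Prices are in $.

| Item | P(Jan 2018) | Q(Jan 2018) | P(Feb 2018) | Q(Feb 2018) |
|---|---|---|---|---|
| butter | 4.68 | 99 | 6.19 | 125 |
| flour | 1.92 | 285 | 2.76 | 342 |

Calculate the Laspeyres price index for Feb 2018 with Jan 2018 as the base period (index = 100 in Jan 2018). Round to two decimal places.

138.48

Laspeyres price index uses base-period quantities as weights.
ΣP(Feb 2018)·Q(Jan 2018) = 6.19×99 + 2.76×285 = 612.81 + 786.6 = 1399.41
ΣP(Jan 2018)·Q(Jan 2018) = 4.68×99 + 1.92×285 = 463.32 + 547.2 = 1010.52
Index = 1399.41 / 1010.52 × 100 = 138.4841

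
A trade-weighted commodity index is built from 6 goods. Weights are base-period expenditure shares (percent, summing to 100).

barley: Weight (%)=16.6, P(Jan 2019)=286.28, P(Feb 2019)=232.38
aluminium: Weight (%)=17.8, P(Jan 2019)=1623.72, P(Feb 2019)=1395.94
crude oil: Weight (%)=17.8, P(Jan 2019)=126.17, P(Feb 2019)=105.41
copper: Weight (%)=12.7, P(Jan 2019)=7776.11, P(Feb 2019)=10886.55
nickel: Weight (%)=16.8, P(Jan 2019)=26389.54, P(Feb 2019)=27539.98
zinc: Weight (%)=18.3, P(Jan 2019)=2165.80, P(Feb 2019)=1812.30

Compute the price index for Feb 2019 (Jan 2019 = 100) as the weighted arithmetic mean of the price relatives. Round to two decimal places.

94.27

barley: 16.6 × (232.38/286.28) = 16.6 × 0.811723 = 13.4746
aluminium: 17.8 × (1395.94/1623.72) = 17.8 × 0.859717 = 15.3030
crude oil: 17.8 × (105.41/126.17) = 17.8 × 0.835460 = 14.8712
copper: 12.7 × (10886.55/7776.11) = 12.7 × 1.399999 = 17.7800
nickel: 16.8 × (27539.98/26389.54) = 16.8 × 1.043595 = 17.5324
zinc: 18.3 × (1812.30/2165.80) = 18.3 × 0.836781 = 15.3131
Index = Σ wᵢ·(p₁ᵢ/p₀ᵢ) = 13.4746 + 15.3030 + 14.8712 + 17.7800 + 17.5324 + 15.3131 = 94.2742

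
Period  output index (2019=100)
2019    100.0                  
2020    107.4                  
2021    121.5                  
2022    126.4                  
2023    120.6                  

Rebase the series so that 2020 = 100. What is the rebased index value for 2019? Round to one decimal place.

93.1

Rebased(2019) = 100.0 / 107.4 × 100 = 93.1099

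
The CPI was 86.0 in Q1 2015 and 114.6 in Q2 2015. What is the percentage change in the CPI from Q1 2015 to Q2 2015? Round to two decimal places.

33.26%

Change = (114.6 − 86.0) / 86.0 × 100
       = 28.6 / 86.0 × 100 = 33.2558%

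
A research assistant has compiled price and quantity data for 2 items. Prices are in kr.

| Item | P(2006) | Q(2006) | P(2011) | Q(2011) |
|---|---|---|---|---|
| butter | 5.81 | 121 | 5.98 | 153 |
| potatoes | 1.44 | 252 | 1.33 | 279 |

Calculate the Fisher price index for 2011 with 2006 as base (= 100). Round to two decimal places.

99.48

Laspeyres component (base-period weights):
ΣP(2011)Q(2006) = 5.98×121 + 1.33×252 = 723.58 + 335.16 = 1058.74
ΣP(2006)Q(2006) = 5.81×121 + 1.44×252 = 703.01 + 362.88 = 1065.89
L = 1058.74 / 1065.89 × 100 = 99.3292
Paasche component (current-period weights):
ΣP(2011)Q(2011) = 5.98×153 + 1.33×279 = 914.94 + 371.07 = 1286.01
ΣP(2006)Q(2011) = 5.81×153 + 1.44×279 = 888.93 + 401.76 = 1290.69
P = 1286.01 / 1290.69 × 100 = 99.6374
Fisher = √(L × P) = √(99.3292 × 99.6374) = 99.4832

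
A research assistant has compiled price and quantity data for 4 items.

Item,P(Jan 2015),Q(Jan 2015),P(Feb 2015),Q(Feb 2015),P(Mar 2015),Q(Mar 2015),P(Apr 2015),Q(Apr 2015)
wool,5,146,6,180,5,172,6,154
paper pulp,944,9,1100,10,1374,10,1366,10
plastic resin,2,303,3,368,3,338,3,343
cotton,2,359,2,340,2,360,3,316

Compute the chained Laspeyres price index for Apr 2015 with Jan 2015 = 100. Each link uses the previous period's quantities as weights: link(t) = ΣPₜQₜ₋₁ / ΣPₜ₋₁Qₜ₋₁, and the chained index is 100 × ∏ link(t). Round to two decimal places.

143.13

Link Jan 2015→Feb 2015:
ΣP(Feb 2015)Q(Jan 2015) = 6×146 + 1100×9 + 3×303 + 2×359 = 876 + 9900 + 909 + 718 = 12403
ΣP(Jan 2015)Q(Jan 2015) = 5×146 + 944×9 + 2×303 + 2×359 = 730 + 8496 + 606 + 718 = 10550
link = 12403/10550 = 1.175640
Link Feb 2015→Mar 2015:
ΣP(Mar 2015)Q(Feb 2015) = 5×180 + 1374×10 + 3×368 + 2×340 = 900 + 13740 + 1104 + 680 = 16424
ΣP(Feb 2015)Q(Feb 2015) = 6×180 + 1100×10 + 3×368 + 2×340 = 1080 + 11000 + 1104 + 680 = 13864
link = 16424/13864 = 1.184651
Link Mar 2015→Apr 2015:
ΣP(Apr 2015)Q(Mar 2015) = 6×172 + 1366×10 + 3×338 + 3×360 = 1032 + 13660 + 1014 + 1080 = 16786
ΣP(Mar 2015)Q(Mar 2015) = 5×172 + 1374×10 + 3×338 + 2×360 = 860 + 13740 + 1014 + 720 = 16334
link = 16786/16334 = 1.027672
Chained index = 100 × 1.175640 × 1.184651 × 1.027672 = 143.1263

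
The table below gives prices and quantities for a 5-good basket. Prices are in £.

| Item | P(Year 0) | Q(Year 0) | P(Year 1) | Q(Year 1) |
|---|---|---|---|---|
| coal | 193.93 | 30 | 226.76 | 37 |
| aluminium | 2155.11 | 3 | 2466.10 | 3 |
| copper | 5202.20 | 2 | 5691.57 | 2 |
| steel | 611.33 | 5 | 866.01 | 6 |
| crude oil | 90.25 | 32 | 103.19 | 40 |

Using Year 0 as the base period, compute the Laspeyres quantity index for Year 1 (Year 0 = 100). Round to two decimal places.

Laspeyres quantity index uses base-period prices as weights.
ΣP(Year 0)·Q(Year 1) = 193.93×37 + 2155.11×3 + 5202.20×2 + 611.33×6 + 90.25×40 = 7175.41 + 6465.33 + 10404.4 + 3667.98 + 3610 = 31323.12
ΣP(Year 0)·Q(Year 0) = 193.93×30 + 2155.11×3 + 5202.20×2 + 611.33×5 + 90.25×32 = 5817.9 + 6465.33 + 10404.4 + 3056.65 + 2888 = 28632.28
Index = 31323.12 / 28632.28 × 100 = 109.3979

109.40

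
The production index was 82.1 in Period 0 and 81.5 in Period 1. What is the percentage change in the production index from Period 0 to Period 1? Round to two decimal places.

-0.73%

Change = (81.5 − 82.1) / 82.1 × 100
       = -0.6 / 82.1 × 100 = -0.7308%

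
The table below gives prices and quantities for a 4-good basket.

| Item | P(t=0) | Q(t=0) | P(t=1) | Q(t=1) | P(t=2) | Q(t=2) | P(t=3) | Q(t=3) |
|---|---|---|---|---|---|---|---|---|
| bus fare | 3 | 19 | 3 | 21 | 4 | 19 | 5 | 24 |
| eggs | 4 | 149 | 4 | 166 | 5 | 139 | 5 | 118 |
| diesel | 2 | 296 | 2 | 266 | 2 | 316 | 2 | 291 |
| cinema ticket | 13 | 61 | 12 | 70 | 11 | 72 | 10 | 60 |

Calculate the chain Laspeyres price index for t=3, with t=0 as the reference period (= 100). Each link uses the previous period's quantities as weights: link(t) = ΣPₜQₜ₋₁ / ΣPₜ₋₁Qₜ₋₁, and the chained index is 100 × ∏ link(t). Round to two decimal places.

Link t=0→t=1:
ΣP(t=1)Q(t=0) = 3×19 + 4×149 + 2×296 + 12×61 = 57 + 596 + 592 + 732 = 1977
ΣP(t=0)Q(t=0) = 3×19 + 4×149 + 2×296 + 13×61 = 57 + 596 + 592 + 793 = 2038
link = 1977/2038 = 0.970069
Link t=1→t=2:
ΣP(t=2)Q(t=1) = 4×21 + 5×166 + 2×266 + 11×70 = 84 + 830 + 532 + 770 = 2216
ΣP(t=1)Q(t=1) = 3×21 + 4×166 + 2×266 + 12×70 = 63 + 664 + 532 + 840 = 2099
link = 2216/2099 = 1.055741
Link t=2→t=3:
ΣP(t=3)Q(t=2) = 5×19 + 5×139 + 2×316 + 10×72 = 95 + 695 + 632 + 720 = 2142
ΣP(t=2)Q(t=2) = 4×19 + 5×139 + 2×316 + 11×72 = 76 + 695 + 632 + 792 = 2195
link = 2142/2195 = 0.975854
Chained index = 100 × 0.970069 × 1.055741 × 0.975854 = 99.9412

99.94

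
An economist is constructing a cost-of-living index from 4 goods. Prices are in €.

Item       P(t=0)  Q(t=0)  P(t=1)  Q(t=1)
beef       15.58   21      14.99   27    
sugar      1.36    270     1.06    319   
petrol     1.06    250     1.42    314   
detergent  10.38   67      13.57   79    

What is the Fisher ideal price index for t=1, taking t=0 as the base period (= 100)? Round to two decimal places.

112.67

Laspeyres component (base-period weights):
ΣP(t=1)Q(t=0) = 14.99×21 + 1.06×270 + 1.42×250 + 13.57×67 = 314.79 + 286.2 + 355 + 909.19 = 1865.18
ΣP(t=0)Q(t=0) = 15.58×21 + 1.36×270 + 1.06×250 + 10.38×67 = 327.18 + 367.2 + 265 + 695.46 = 1654.84
L = 1865.18 / 1654.84 × 100 = 112.7106
Paasche component (current-period weights):
ΣP(t=1)Q(t=1) = 14.99×27 + 1.06×319 + 1.42×314 + 13.57×79 = 404.73 + 338.14 + 445.88 + 1072.03 = 2260.78
ΣP(t=0)Q(t=1) = 15.58×27 + 1.36×319 + 1.06×314 + 10.38×79 = 420.66 + 433.84 + 332.84 + 820.02 = 2007.36
P = 2260.78 / 2007.36 × 100 = 112.6245
Fisher = √(L × P) = √(112.7106 × 112.6245) = 112.6676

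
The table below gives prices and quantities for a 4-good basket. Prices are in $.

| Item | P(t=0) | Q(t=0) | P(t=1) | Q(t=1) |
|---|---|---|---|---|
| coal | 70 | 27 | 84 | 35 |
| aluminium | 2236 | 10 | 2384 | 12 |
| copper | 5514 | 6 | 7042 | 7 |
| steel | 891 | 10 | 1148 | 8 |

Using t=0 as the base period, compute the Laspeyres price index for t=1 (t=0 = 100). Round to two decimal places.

Laspeyres price index uses base-period quantities as weights.
ΣP(t=1)·Q(t=0) = 84×27 + 2384×10 + 7042×6 + 1148×10 = 2268 + 23840 + 42252 + 11480 = 79840
ΣP(t=0)·Q(t=0) = 70×27 + 2236×10 + 5514×6 + 891×10 = 1890 + 22360 + 33084 + 8910 = 66244
Index = 79840 / 66244 × 100 = 120.5241

120.52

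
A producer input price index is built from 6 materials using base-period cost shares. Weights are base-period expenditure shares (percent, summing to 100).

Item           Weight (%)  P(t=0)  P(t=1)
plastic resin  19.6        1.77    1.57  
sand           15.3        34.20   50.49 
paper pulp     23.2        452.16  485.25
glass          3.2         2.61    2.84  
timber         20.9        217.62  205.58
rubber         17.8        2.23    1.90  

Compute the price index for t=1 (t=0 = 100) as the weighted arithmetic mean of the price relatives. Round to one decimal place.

plastic resin: 19.6 × (1.57/1.77) = 19.6 × 0.887006 = 17.3853
sand: 15.3 × (50.49/34.20) = 15.3 × 1.476316 = 22.5876
paper pulp: 23.2 × (485.25/452.16) = 23.2 × 1.073182 = 24.8978
glass: 3.2 × (2.84/2.61) = 3.2 × 1.088123 = 3.4820
timber: 20.9 × (205.58/217.62) = 20.9 × 0.944674 = 19.7437
rubber: 17.8 × (1.90/2.23) = 17.8 × 0.852018 = 15.1659
Index = Σ wᵢ·(p₁ᵢ/p₀ᵢ) = 17.3853 + 22.5876 + 24.8978 + 3.4820 + 19.7437 + 15.1659 = 103.2624

103.3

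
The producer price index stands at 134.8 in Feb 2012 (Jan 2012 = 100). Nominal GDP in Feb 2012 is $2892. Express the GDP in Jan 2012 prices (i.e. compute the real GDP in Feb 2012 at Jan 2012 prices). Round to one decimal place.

Real = Nominal ÷ (Index/100) = 2892 ÷ (134.8/100)
     = 2892 ÷ 1.348 = 2145.4006

2145.4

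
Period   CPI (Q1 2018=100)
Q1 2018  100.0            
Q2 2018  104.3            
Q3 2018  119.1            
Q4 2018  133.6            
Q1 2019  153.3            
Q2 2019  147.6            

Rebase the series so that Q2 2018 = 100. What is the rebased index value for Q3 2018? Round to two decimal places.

114.19

Rebased(Q3 2018) = 119.1 / 104.3 × 100 = 114.1898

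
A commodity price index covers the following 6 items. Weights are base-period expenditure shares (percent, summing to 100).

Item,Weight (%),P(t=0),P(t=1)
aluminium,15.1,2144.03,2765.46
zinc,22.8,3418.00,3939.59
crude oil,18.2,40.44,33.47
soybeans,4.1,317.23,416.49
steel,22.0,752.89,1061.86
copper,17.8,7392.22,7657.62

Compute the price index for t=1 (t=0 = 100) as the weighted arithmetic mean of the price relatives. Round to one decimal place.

115.7

aluminium: 15.1 × (2765.46/2144.03) = 15.1 × 1.289842 = 19.4766
zinc: 22.8 × (3939.59/3418.00) = 22.8 × 1.152601 = 26.2793
crude oil: 18.2 × (33.47/40.44) = 18.2 × 0.827646 = 15.0632
soybeans: 4.1 × (416.49/317.23) = 4.1 × 1.312896 = 5.3829
steel: 22.0 × (1061.86/752.89) = 22.0 × 1.410379 = 31.0283
copper: 17.8 × (7657.62/7392.22) = 17.8 × 1.035903 = 18.4391
Index = Σ wᵢ·(p₁ᵢ/p₀ᵢ) = 19.4766 + 26.2793 + 15.0632 + 5.3829 + 31.0283 + 18.4391 = 115.6693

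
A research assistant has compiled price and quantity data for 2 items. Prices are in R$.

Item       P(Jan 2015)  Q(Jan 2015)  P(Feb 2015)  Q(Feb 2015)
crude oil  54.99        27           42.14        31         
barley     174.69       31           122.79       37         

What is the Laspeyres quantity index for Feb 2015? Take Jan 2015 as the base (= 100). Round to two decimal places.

118.38

Laspeyres quantity index uses base-period prices as weights.
ΣP(Jan 2015)·Q(Feb 2015) = 54.99×31 + 174.69×37 = 1704.69 + 6463.53 = 8168.22
ΣP(Jan 2015)·Q(Jan 2015) = 54.99×27 + 174.69×31 = 1484.73 + 5415.39 = 6900.12
Index = 8168.22 / 6900.12 × 100 = 118.3779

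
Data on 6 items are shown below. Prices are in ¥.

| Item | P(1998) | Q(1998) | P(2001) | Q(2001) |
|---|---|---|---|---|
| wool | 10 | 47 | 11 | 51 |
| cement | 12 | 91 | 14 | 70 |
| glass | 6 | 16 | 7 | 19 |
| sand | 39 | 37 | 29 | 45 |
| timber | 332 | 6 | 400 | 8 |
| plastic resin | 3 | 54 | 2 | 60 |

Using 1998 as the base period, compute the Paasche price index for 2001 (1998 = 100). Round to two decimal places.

104.03

Paasche price index uses current-period quantities as weights.
ΣP(2001)·Q(2001) = 11×51 + 14×70 + 7×19 + 29×45 + 400×8 + 2×60 = 561 + 980 + 133 + 1305 + 3200 + 120 = 6299
ΣP(1998)·Q(2001) = 10×51 + 12×70 + 6×19 + 39×45 + 332×8 + 3×60 = 510 + 840 + 114 + 1755 + 2656 + 180 = 6055
Index = 6299 / 6055 × 100 = 104.0297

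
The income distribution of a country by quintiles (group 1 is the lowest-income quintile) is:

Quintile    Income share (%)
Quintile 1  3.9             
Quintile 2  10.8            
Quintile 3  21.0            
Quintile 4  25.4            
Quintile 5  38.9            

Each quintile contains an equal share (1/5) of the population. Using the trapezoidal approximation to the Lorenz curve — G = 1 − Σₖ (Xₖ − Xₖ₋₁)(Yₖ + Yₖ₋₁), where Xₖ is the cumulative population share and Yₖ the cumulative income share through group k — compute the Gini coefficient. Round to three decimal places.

0.338

Cumulative income shares Yₖ: 0.0390, 0.1470, 0.3570, 0.6110, 1.0000
Σ (Xₖ−Xₖ₋₁)(Yₖ+Yₖ₋₁) = (1/5)(0.0390+0.0000) + (1/5)(0.1470+0.0390) + (1/5)(0.3570+0.1470) + (1/5)(0.6110+0.3570) + (1/5)(1.0000+0.6110)
  = 0.0078 + 0.0372 + 0.1008 + 0.1936 + 0.3222 = 0.6616
G = 1 − 0.6616 = 0.3384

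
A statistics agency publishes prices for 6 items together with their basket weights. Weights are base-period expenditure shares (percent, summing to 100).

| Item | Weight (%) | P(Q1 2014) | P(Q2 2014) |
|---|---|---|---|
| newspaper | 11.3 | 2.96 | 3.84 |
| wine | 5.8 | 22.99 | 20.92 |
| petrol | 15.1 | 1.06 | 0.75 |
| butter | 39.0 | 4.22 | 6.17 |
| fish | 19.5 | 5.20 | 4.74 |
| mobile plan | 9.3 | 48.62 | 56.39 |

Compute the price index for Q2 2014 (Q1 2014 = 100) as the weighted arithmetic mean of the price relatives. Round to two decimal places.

newspaper: 11.3 × (3.84/2.96) = 11.3 × 1.297297 = 14.6595
wine: 5.8 × (20.92/22.99) = 5.8 × 0.909961 = 5.2778
petrol: 15.1 × (0.75/1.06) = 15.1 × 0.707547 = 10.6840
butter: 39.0 × (6.17/4.22) = 39.0 × 1.462085 = 57.0213
fish: 19.5 × (4.74/5.20) = 19.5 × 0.911538 = 17.7750
mobile plan: 9.3 × (56.39/48.62) = 9.3 × 1.159811 = 10.7862
Index = Σ wᵢ·(p₁ᵢ/p₀ᵢ) = 14.6595 + 5.2778 + 10.6840 + 57.0213 + 17.7750 + 10.7862 = 116.2038

116.20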